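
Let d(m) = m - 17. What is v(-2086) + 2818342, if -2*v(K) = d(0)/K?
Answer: 11758122807/4172 ≈ 2.8183e+6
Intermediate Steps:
d(m) = -17 + m
v(K) = 17/(2*K) (v(K) = -(-17 + 0)/(2*K) = -(-17)/(2*K) = 17/(2*K))
v(-2086) + 2818342 = (17/2)/(-2086) + 2818342 = (17/2)*(-1/2086) + 2818342 = -17/4172 + 2818342 = 11758122807/4172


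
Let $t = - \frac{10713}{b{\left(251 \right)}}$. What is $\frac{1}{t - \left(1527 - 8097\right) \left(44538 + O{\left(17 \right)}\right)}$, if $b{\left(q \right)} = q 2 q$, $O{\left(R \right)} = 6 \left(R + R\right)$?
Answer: $\frac{126002}{37038910339167} \approx 3.4019 \cdot 10^{-9}$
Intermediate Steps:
$O{\left(R \right)} = 12 R$ ($O{\left(R \right)} = 6 \cdot 2 R = 12 R$)
$b{\left(q \right)} = 2 q^{2}$ ($b{\left(q \right)} = 2 q q = 2 q^{2}$)
$t = - \frac{10713}{126002}$ ($t = - \frac{10713}{2 \cdot 251^{2}} = - \frac{10713}{2 \cdot 63001} = - \frac{10713}{126002} \approx -0.085022$)
$\frac{1}{t - \left(1527 - 8097\right) \left(44538 + O{\left(17 \right)}\right)} = \frac{1}{- \frac{10713}{126002} - \left(1527 - 8097\right) \left(44538 + 12 \cdot 17\right)} = \frac{1}{- \frac{10713}{126002} - - 6570 \left(44538 + 204\right)} = \frac{1}{- \frac{10713}{126002} - \left(-6570\right) 44742} = \frac{1}{- \frac{10713}{126002} - -293954940} = \frac{1}{- \frac{10713}{126002} + 293954940} = \frac{1}{\frac{37038910339167}{126002}} = \frac{126002}{37038910339167}$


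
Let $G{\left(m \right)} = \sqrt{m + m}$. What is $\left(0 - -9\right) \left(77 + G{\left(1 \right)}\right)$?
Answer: $693 + 9 \sqrt{2} \approx 705.73$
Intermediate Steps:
$G{\left(m \right)} = \sqrt{2} \sqrt{m}$ ($G{\left(m \right)} = \sqrt{2 m} = \sqrt{2} \sqrt{m}$)
$\left(0 - -9\right) \left(77 + G{\left(1 \right)}\right) = \left(0 - -9\right) \left(77 + \sqrt{2} \sqrt{1}\right) = \left(0 + 9\right) \left(77 + \sqrt{2} \cdot 1\right) = 9 \left(77 + \sqrt{2}\right) = 693 + 9 \sqrt{2}$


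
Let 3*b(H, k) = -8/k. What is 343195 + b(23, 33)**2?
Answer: 3363654259/9801 ≈ 3.4320e+5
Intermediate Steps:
b(H, k) = -8/(3*k) (b(H, k) = (-8/k)/3 = -8/(3*k))
343195 + b(23, 33)**2 = 343195 + (-8/3/33)**2 = 343195 + (-8/3*1/33)**2 = 343195 + (-8/99)**2 = 343195 + 64/9801 = 3363654259/9801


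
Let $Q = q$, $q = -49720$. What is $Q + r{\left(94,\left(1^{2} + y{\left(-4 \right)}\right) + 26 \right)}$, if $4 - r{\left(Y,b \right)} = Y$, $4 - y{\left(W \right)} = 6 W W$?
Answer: $-49810$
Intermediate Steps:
$y{\left(W \right)} = 4 - 6 W^{2}$ ($y{\left(W \right)} = 4 - 6 W W = 4 - 6 W^{2}$)
$Q = -49720$
$r{\left(Y,b \right)} = 4 - Y$
$Q + r{\left(94,\left(1^{2} + y{\left(-4 \right)}\right) + 26 \right)} = -49720 + \left(4 - 94\right) = -49720 - 90 = -49810$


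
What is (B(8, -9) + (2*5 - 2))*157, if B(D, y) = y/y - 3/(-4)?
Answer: 6123/4 ≈ 1530.8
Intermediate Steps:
B(D, y) = 7/4 (B(D, y) = 1 - 3*(-¼) = 1 + ¾ = 7/4)
(B(8, -9) + (2*5 - 2))*157 = (7/4 + (2*5 - 2))*157 = (7/4 + (10 - 2))*157 = (7/4 + 8)*157 = (39/4)*157 = 6123/4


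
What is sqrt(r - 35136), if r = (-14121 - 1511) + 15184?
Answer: 16*I*sqrt(139) ≈ 188.64*I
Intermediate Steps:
r = -448 (r = -15632 + 15184 = -448)
sqrt(r - 35136) = sqrt(-448 - 35136) = sqrt(-35584) = 16*I*sqrt(139)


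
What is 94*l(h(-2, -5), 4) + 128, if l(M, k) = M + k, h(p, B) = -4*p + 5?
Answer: 1726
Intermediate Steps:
h(p, B) = 5 - 4*p
94*l(h(-2, -5), 4) + 128 = 94*((5 - 4*(-2)) + 4) + 128 = 94*((5 + 8) + 4) + 128 = 94*(13 + 4) + 128 = 94*17 + 128 = 1598 + 128 = 1726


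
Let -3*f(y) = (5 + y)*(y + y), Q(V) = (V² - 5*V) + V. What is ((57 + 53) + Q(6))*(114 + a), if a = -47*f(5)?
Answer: 615124/3 ≈ 2.0504e+5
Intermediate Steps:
Q(V) = V² - 4*V
f(y) = -2*y*(5 + y)/3 (f(y) = -(5 + y)*(y + y)/3 = -(5 + y)*2*y/3 = -2*y*(5 + y)/3)
a = 4700/3 (a = -(-94)*5*(5 + 5)/3 = -(-94)*5*10/3 = -47*(-100/3) = 4700/3 ≈ 1566.7)
((57 + 53) + Q(6))*(114 + a) = ((57 + 53) + 6*(-4 + 6))*(114 + 4700/3) = (110 + 6*2)*(5042/3) = (110 + 12)*(5042/3) = 122*(5042/3) = 615124/3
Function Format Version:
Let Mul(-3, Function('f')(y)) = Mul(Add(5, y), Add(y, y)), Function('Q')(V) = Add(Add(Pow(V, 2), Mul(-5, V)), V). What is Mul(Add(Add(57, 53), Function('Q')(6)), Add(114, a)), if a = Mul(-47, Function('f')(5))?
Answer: Rational(615124, 3) ≈ 2.0504e+5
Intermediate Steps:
Function('Q')(V) = Add(Pow(V, 2), Mul(-4, V))
Function('f')(y) = Mul(Rational(-2, 3), y, Add(5, y)) (Function('f')(y) = Mul(Rational(-1, 3), Mul(Add(5, y), Add(y, y))) = Mul(Rational(-1, 3), Mul(Add(5, y), Mul(2, y))) = Mul(Rational(-1, 3), Mul(2, y, Add(5, y))) = Mul(Rational(-2, 3), y, Add(5, y)))
a = Rational(4700, 3) (a = Mul(-47, Mul(Rational(-2, 3), 5, Add(5, 5))) = Mul(-47, Mul(Rational(-2, 3), 5, 10)) = Mul(-47, Rational(-100, 3)) = Rational(4700, 3) ≈ 1566.7)
Mul(Add(Add(57, 53), Function('Q')(6)), Add(114, a)) = Mul(Add(Add(57, 53), Mul(6, Add(-4, 6))), Add(114, Rational(4700, 3))) = Mul(Add(110, Mul(6, 2)), Rational(5042, 3)) = Mul(Add(110, 12), Rational(5042, 3)) = Mul(122, Rational(5042, 3)) = Rational(615124, 3)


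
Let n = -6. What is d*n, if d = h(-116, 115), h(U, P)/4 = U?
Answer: 2784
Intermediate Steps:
h(U, P) = 4*U
d = -464 (d = 4*(-116) = -464)
d*n = -464*(-6) = 2784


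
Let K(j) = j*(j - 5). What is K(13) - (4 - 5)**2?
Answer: 103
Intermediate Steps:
K(j) = j*(-5 + j)
K(13) - (4 - 5)**2 = 13*(-5 + 13) - (4 - 5)**2 = 13*8 - 1*(-1)**2 = 104 - 1*1 = 104 - 1 = 103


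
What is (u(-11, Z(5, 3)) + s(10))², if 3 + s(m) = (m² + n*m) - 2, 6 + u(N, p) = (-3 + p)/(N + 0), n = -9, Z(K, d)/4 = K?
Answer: 784/121 ≈ 6.4793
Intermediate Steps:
Z(K, d) = 4*K
u(N, p) = -6 + (-3 + p)/N (u(N, p) = -6 + (-3 + p)/(N + 0) = -6 + (-3 + p)/N)
s(m) = -5 + m² - 9*m (s(m) = -3 + ((m² - 9*m) - 2) = -3 + (-2 + m² - 9*m) = -5 + m² - 9*m)
(u(-11, Z(5, 3)) + s(10))² = ((-3 + 4*5 - 6*(-11))/(-11) + (-5 + 10² - 9*10))² = (-(-3 + 20 + 66)/11 + (-5 + 100 - 90))² = (-1/11*83 + 5)² = (-83/11 + 5)² = (-28/11)² = 784/121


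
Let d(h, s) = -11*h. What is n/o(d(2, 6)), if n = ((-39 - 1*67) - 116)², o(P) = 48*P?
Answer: -4107/88 ≈ -46.670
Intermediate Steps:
n = 49284 (n = ((-39 - 67) - 116)² = (-106 - 116)² = (-222)² = 49284)
n/o(d(2, 6)) = 49284/((48*(-11*2))) = 49284/((48*(-22))) = 49284/(-1056) = 49284*(-1/1056) = -4107/88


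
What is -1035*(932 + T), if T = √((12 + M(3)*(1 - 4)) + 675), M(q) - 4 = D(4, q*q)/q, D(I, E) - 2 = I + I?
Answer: -964620 - 1035*√665 ≈ -9.9131e+5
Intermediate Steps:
D(I, E) = 2 + 2*I (D(I, E) = 2 + (I + I) = 2 + 2*I)
M(q) = 4 + 10/q (M(q) = 4 + (2 + 2*4)/q = 4 + (2 + 8)/q = 4 + 10/q)
T = √665 (T = √((12 + (4 + 10/3)*(1 - 4)) + 675) = √((12 + (4 + 10*(⅓))*(-3)) + 675) = √((12 + (4 + 10/3)*(-3)) + 675) = √((12 + (22/3)*(-3)) + 675) = √((12 - 22) + 675) = √(-10 + 675) = √665 ≈ 25.788)
-1035*(932 + T) = -1035*(932 + √665) = -964620 - 1035*√665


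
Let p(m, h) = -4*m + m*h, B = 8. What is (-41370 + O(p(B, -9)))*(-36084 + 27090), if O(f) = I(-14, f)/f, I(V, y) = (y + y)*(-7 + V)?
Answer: 372459528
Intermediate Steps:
p(m, h) = -4*m + h*m
I(V, y) = 2*y*(-7 + V) (I(V, y) = (2*y)*(-7 + V) = 2*y*(-7 + V))
O(f) = -42 (O(f) = (2*f*(-7 - 14))/f = (2*f*(-21))/f = (-42*f)/f = -42)
(-41370 + O(p(B, -9)))*(-36084 + 27090) = (-41370 - 42)*(-36084 + 27090) = -41412*(-8994) = 372459528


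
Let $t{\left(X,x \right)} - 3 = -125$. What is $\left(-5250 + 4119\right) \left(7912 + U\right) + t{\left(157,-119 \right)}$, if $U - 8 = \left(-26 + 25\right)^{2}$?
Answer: $-8958773$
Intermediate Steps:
$U = 9$ ($U = 8 + \left(-26 + 25\right)^{2} = 8 + \left(-1\right)^{2} = 8 + 1 = 9$)
$t{\left(X,x \right)} = -122$ ($t{\left(X,x \right)} = 3 - 125 = -122$)
$\left(-5250 + 4119\right) \left(7912 + U\right) + t{\left(157,-119 \right)} = \left(-5250 + 4119\right) \left(7912 + 9\right) - 122 = \left(-1131\right) 7921 - 122 = -8958651 - 122 = -8958773$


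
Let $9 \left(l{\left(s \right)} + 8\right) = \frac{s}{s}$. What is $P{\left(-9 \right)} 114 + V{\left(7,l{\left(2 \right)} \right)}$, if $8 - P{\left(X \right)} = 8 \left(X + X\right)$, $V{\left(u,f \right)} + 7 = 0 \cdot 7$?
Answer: $17321$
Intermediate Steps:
$l{\left(s \right)} = - \frac{71}{9}$ ($l{\left(s \right)} = -8 + \frac{s \frac{1}{s}}{9} = -8 + \frac{1}{9} \cdot 1 = -8 + \frac{1}{9} = - \frac{71}{9}$)
$V{\left(u,f \right)} = -7$ ($V{\left(u,f \right)} = -7 + 0 \cdot 7 = -7 + 0 = -7$)
$P{\left(X \right)} = 8 - 16 X$ ($P{\left(X \right)} = 8 - 8 \left(X + X\right) = 8 - 8 \cdot 2 X = 8 - 16 X$)
$P{\left(-9 \right)} 114 + V{\left(7,l{\left(2 \right)} \right)} = \left(8 - -144\right) 114 - 7 = \left(8 + 144\right) 114 - 7 = 152 \cdot 114 - 7 = 17328 - 7 = 17321$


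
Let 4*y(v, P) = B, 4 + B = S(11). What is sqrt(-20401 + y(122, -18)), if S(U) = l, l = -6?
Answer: I*sqrt(81614)/2 ≈ 142.84*I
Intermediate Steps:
S(U) = -6
B = -10 (B = -4 - 6 = -10)
y(v, P) = -5/2 (y(v, P) = (1/4)*(-10) = -5/2)
sqrt(-20401 + y(122, -18)) = sqrt(-20401 - 5/2) = sqrt(-40807/2) = I*sqrt(81614)/2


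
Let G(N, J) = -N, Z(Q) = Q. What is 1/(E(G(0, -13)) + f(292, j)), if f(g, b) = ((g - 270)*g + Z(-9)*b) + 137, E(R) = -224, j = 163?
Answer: 1/4870 ≈ 0.00020534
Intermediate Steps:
f(g, b) = 137 - 9*b + g*(-270 + g) (f(g, b) = ((g - 270)*g - 9*b) + 137 = ((-270 + g)*g - 9*b) + 137 = (g*(-270 + g) - 9*b) + 137 = (-9*b + g*(-270 + g)) + 137 = 137 - 9*b + g*(-270 + g))
1/(E(G(0, -13)) + f(292, j)) = 1/(-224 + (137 + 292² - 270*292 - 9*163)) = 1/(-224 + (137 + 85264 - 78840 - 1467)) = 1/(-224 + 5094) = 1/4870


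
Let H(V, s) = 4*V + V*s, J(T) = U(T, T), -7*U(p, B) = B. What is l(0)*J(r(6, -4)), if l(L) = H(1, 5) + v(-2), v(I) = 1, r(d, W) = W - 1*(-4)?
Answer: 0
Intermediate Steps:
r(d, W) = 4 + W (r(d, W) = W + 4 = 4 + W)
U(p, B) = -B/7
J(T) = -T/7
l(L) = 10 (l(L) = 1*(4 + 5) + 1 = 1*9 + 1 = 9 + 1 = 10)
l(0)*J(r(6, -4)) = 10*(-(4 - 4)/7) = 10*(-⅐*0) = 10*0 = 0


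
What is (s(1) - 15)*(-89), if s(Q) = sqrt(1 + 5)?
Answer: 1335 - 89*sqrt(6) ≈ 1117.0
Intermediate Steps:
s(Q) = sqrt(6)
(s(1) - 15)*(-89) = (sqrt(6) - 15)*(-89) = (-15 + sqrt(6))*(-89) = 1335 - 89*sqrt(6)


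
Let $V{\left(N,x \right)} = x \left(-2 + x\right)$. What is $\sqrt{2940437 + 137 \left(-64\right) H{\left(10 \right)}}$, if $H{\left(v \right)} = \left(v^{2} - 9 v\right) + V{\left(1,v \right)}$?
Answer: $\sqrt{2151317} \approx 1466.7$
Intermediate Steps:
$H{\left(v \right)} = v^{2} - 9 v + v \left(-2 + v\right)$ ($H{\left(v \right)} = \left(v^{2} - 9 v\right) + v \left(-2 + v\right) = v^{2} - 9 v + v \left(-2 + v\right)$)
$\sqrt{2940437 + 137 \left(-64\right) H{\left(10 \right)}} = \sqrt{2940437 + 137 \left(-64\right) 10 \left(-11 + 2 \cdot 10\right)} = \sqrt{2940437 - 8768 \cdot 10 \left(-11 + 20\right)} = \sqrt{2940437 - 8768 \cdot 10 \cdot 9} = \sqrt{2940437 - 789120} = \sqrt{2151317}$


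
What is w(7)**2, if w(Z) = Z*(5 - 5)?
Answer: 0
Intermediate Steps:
w(Z) = 0 (w(Z) = Z*0 = 0)
w(7)**2 = 0**2 = 0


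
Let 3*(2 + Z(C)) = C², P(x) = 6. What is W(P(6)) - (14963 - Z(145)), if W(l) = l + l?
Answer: -23834/3 ≈ -7944.7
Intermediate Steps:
Z(C) = -2 + C²/3
W(l) = 2*l
W(P(6)) - (14963 - Z(145)) = 2*6 - (14963 - (-2 + (⅓)*145²)) = 12 - (14963 - (-2 + (⅓)*21025)) = 12 - (14963 - (-2 + 21025/3)) = 12 - (14963 - 1*21019/3) = 12 - (14963 - 21019/3) = 12 - 1*23870/3 = 12 - 23870/3 = -23834/3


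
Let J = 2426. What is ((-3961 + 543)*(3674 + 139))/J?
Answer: -6516417/1213 ≈ -5372.1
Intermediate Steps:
((-3961 + 543)*(3674 + 139))/J = ((-3961 + 543)*(3674 + 139))/2426 = -3418*3813*(1/2426) = -13032834*1/2426 = -6516417/1213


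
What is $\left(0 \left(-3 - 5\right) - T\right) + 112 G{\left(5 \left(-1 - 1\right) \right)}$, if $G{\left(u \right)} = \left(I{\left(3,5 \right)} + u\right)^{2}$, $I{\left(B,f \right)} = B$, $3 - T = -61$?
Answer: $5424$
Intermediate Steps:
$T = 64$ ($T = 3 - -61 = 3 + 61 = 64$)
$G{\left(u \right)} = \left(3 + u\right)^{2}$
$\left(0 \left(-3 - 5\right) - T\right) + 112 G{\left(5 \left(-1 - 1\right) \right)} = \left(0 \left(-3 - 5\right) - 64\right) + 112 \left(3 + 5 \left(-1 - 1\right)\right)^{2} = \left(0 \left(-8\right) - 64\right) + 112 \left(3 + 5 \left(-2\right)\right)^{2} = \left(0 - 64\right) + 112 \left(3 - 10\right)^{2} = -64 + 112 \left(-7\right)^{2} = -64 + 112 \cdot 49 = -64 + 5488 = 5424$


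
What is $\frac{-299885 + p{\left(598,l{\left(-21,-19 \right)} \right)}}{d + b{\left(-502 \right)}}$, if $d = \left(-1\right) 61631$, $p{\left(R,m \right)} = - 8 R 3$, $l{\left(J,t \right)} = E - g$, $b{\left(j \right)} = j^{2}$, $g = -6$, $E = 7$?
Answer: $- \frac{314237}{190373} \approx -1.6506$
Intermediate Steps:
$l{\left(J,t \right)} = 13$ ($l{\left(J,t \right)} = 7 - -6 = 7 + 6 = 13$)
$p{\left(R,m \right)} = - 24 R$
$d = -61631$
$\frac{-299885 + p{\left(598,l{\left(-21,-19 \right)} \right)}}{d + b{\left(-502 \right)}} = \frac{-299885 - 14352}{-61631 + \left(-502\right)^{2}} = \frac{-299885 - 14352}{-61631 + 252004} = - \frac{314237}{190373}$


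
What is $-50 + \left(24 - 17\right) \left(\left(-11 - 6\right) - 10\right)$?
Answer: $-239$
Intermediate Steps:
$-50 + \left(24 - 17\right) \left(\left(-11 - 6\right) - 10\right) = -50 + \left(24 - 17\right) \left(-17 - 10\right) = -50 + 7 \left(-27\right) = -50 - 189 = -239$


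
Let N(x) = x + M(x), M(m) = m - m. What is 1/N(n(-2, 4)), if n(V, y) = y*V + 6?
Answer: -½ ≈ -0.50000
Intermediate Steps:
M(m) = 0
n(V, y) = 6 + V*y (n(V, y) = V*y + 6 = 6 + V*y)
N(x) = x (N(x) = x + 0 = x)
1/N(n(-2, 4)) = 1/(6 - 2*4) = 1/(6 - 8) = 1/(-2) = -½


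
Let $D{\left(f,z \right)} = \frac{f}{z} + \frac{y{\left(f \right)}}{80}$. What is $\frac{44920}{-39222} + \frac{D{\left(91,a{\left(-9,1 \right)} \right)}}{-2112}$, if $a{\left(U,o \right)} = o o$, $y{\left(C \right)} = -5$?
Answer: $- \frac{262500775}{220898304} \approx -1.1883$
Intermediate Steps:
$a{\left(U,o \right)} = o^{2}$
$D{\left(f,z \right)} = - \frac{1}{16} + \frac{f}{z}$ ($D{\left(f,z \right)} = \frac{f}{z} - \frac{5}{80} = \frac{f}{z} - \frac{1}{16} = - \frac{1}{16} + \frac{f}{z}$)
$\frac{44920}{-39222} + \frac{D{\left(91,a{\left(-9,1 \right)} \right)}}{-2112} = \frac{44920}{-39222} + \frac{\frac{1}{1^{2}} \left(91 - \frac{1^{2}}{16}\right)}{-2112} = 44920 \left(- \frac{1}{39222}\right) + \frac{91 - \frac{1}{16}}{1} \left(- \frac{1}{2112}\right) = - \frac{22460}{19611} + 1 \left(91 - \frac{1}{16}\right) \left(- \frac{1}{2112}\right) = - \frac{22460}{19611} + 1 \cdot \frac{1455}{16} \left(- \frac{1}{2112}\right) = - \frac{22460}{19611} + \frac{1455}{16} \left(- \frac{1}{2112}\right) = - \frac{22460}{19611} - \frac{485}{11264} = - \frac{262500775}{220898304}$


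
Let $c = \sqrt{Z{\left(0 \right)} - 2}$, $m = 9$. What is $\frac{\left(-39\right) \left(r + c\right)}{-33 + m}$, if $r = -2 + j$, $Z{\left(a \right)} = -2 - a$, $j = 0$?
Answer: $- \frac{13}{4} + \frac{13 i}{4} \approx -3.25 + 3.25 i$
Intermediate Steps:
$r = -2$ ($r = -2 + 0 = -2$)
$c = 2 i$ ($c = \sqrt{\left(-2 - 0\right) - 2} = \sqrt{\left(-2 + 0\right) - 2} = \sqrt{-2 - 2} = \sqrt{-4} = 2 i \approx 2.0 i$)
$\frac{\left(-39\right) \left(r + c\right)}{-33 + m} = \frac{\left(-39\right) \left(-2 + 2 i\right)}{-33 + 9} = \frac{78 - 78 i}{-24} = \left(78 - 78 i\right) \left(- \frac{1}{24}\right) = - \frac{13}{4} + \frac{13 i}{4}$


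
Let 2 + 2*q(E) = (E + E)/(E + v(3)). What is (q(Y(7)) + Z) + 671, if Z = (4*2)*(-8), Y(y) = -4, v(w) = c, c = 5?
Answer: 602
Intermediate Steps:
v(w) = 5
Z = -64 (Z = 8*(-8) = -64)
q(E) = -1 + E/(5 + E) (q(E) = -1 + ((E + E)/(E + 5))/2 = -1 + ((2*E)/(5 + E))/2 = -1 + (2*E/(5 + E))/2 = -1 + E/(5 + E))
(q(Y(7)) + Z) + 671 = (-5/(5 - 4) - 64) + 671 = (-5/1 - 64) + 671 = (-5*1 - 64) + 671 = (-5 - 64) + 671 = -69 + 671 = 602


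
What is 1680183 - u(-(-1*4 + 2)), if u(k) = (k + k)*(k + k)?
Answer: 1680167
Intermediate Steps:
u(k) = 4*k² (u(k) = (2*k)*(2*k) = 4*k²)
1680183 - u(-(-1*4 + 2)) = 1680183 - 4*(-(-1*4 + 2))² = 1680183 - 4*(-(-4 + 2))² = 1680183 - 4*(-1*(-2))² = 1680183 - 4*2² = 1680183 - 4*4 = 1680183 - 1*16 = 1680183 - 16 = 1680167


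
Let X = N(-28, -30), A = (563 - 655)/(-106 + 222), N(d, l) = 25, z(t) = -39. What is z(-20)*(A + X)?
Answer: -27378/29 ≈ -944.07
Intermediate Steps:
A = -23/29 (A = -92/116 = -92*1/116 = -23/29 ≈ -0.79310)
X = 25
z(-20)*(A + X) = -39*(-23/29 + 25) = -39*702/29 = -27378/29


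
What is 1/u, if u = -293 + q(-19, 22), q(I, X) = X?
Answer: -1/271 ≈ -0.0036900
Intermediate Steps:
u = -271 (u = -293 + 22 = -271)
1/u = 1/(-271) = -1/271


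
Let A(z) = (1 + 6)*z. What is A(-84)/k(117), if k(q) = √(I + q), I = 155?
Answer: -147*√17/17 ≈ -35.653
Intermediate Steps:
A(z) = 7*z
k(q) = √(155 + q)
A(-84)/k(117) = (7*(-84))/(√(155 + 117)) = -588*√17/68 = -147*√17/17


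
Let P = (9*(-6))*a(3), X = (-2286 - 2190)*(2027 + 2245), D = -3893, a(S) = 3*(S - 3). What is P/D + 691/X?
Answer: -691/19121472 ≈ -3.6137e-5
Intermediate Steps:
a(S) = -9 + 3*S (a(S) = 3*(-3 + S) = -9 + 3*S)
X = -19121472 (X = -4476*4272 = -19121472)
P = 0 (P = (9*(-6))*(-9 + 3*3) = -54*(-9 + 9) = -54*0 = 0)
P/D + 691/X = 0/(-3893) + 691/(-19121472) = 0*(-1/3893) + 691*(-1/19121472) = 0 - 691/19121472 = -691/19121472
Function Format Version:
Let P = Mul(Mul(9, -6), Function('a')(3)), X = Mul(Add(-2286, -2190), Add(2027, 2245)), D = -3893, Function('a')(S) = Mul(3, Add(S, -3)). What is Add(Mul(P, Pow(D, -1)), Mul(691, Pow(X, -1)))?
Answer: Rational(-691, 19121472) ≈ -3.6137e-5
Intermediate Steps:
Function('a')(S) = Add(-9, Mul(3, S)) (Function('a')(S) = Mul(3, Add(-3, S)) = Add(-9, Mul(3, S)))
X = -19121472 (X = Mul(-4476, 4272) = -19121472)
P = 0 (P = Mul(Mul(9, -6), Add(-9, Mul(3, 3))) = Mul(-54, Add(-9, 9)) = Mul(-54, 0) = 0)
Add(Mul(P, Pow(D, -1)), Mul(691, Pow(X, -1))) = Add(Mul(0, Pow(-3893, -1)), Mul(691, Pow(-19121472, -1))) = Add(Mul(0, Rational(-1, 3893)), Mul(691, Rational(-1, 19121472))) = Add(0, Rational(-691, 19121472)) = Rational(-691, 19121472)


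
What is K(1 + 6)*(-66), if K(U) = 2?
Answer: -132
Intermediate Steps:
K(1 + 6)*(-66) = 2*(-66) = -132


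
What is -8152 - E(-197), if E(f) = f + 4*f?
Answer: -7167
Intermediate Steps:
E(f) = 5*f
-8152 - E(-197) = -8152 - 5*(-197) = -8152 - 1*(-985) = -8152 + 985 = -7167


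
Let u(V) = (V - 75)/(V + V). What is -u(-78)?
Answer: -51/52 ≈ -0.98077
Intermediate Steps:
u(V) = (-75 + V)/(2*V) (u(V) = (-75 + V)/((2*V)) = (-75 + V)*(1/(2*V)) = (-75 + V)/(2*V))
-u(-78) = -(-75 - 78)/(2*(-78)) = -(-1)*(-153)/(2*78) = -1*51/52 = -51/52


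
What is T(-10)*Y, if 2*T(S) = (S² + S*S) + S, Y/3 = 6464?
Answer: 1842240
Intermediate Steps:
Y = 19392 (Y = 3*6464 = 19392)
T(S) = S² + S/2 (T(S) = ((S² + S*S) + S)/2 = ((S² + S²) + S)/2 = (2*S² + S)/2 = (S + 2*S²)/2 = S² + S/2)
T(-10)*Y = -10*(½ - 10)*19392 = -10*(-19/2)*19392 = 95*19392 = 1842240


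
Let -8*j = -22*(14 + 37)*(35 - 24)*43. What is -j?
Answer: -265353/4 ≈ -66338.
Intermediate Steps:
j = 265353/4 (j = -(-22*(14 + 37)*(35 - 24))*43/8 = -(-1122*11)*43/8 = -(-22*561)*43/8 = -(-6171)*43/4 = -⅛*(-530706) = 265353/4 ≈ 66338.)
-j = -1*265353/4 = -265353/4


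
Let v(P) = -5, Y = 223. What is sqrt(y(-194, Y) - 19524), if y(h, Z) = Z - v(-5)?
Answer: 12*I*sqrt(134) ≈ 138.91*I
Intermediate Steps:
y(h, Z) = 5 + Z (y(h, Z) = Z - 1*(-5) = Z + 5 = 5 + Z)
sqrt(y(-194, Y) - 19524) = sqrt((5 + 223) - 19524) = sqrt(228 - 19524) = sqrt(-19296) = 12*I*sqrt(134)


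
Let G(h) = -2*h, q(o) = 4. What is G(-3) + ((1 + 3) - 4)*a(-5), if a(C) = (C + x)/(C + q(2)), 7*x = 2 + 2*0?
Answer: 6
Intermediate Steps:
x = 2/7 (x = (2 + 2*0)/7 = (2 + 0)/7 = (1/7)*2 = 2/7 ≈ 0.28571)
a(C) = (2/7 + C)/(4 + C) (a(C) = (C + 2/7)/(C + 4) = (2/7 + C)/(4 + C))
G(-3) + ((1 + 3) - 4)*a(-5) = -2*(-3) + ((1 + 3) - 4)*((2/7 - 5)/(4 - 5)) = 6 + (4 - 4)*(-33/7/(-1)) = 6 + 0*(-1*(-33/7)) = 6 + 0*(33/7) = 6 + 0 = 6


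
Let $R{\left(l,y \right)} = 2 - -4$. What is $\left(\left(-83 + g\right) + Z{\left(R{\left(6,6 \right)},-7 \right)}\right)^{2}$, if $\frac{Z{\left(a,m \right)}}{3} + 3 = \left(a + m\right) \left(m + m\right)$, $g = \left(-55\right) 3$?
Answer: $46225$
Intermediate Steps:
$R{\left(l,y \right)} = 6$ ($R{\left(l,y \right)} = 2 + 4 = 6$)
$g = -165$
$Z{\left(a,m \right)} = -9 + 6 m \left(a + m\right)$ ($Z{\left(a,m \right)} = -9 + 3 \left(a + m\right) \left(m + m\right) = -9 + 3 \left(a + m\right) 2 m = -9 + 3 \cdot 2 m \left(a + m\right) = -9 + 6 m \left(a + m\right)$)
$\left(\left(-83 + g\right) + Z{\left(R{\left(6,6 \right)},-7 \right)}\right)^{2} = \left(\left(-83 - 165\right) + \left(-9 + 6 \left(-7\right)^{2} + 6 \cdot 6 \left(-7\right)\right)\right)^{2} = \left(-248 - -33\right)^{2} = \left(-248 + 33\right)^{2} = \left(-215\right)^{2} = 46225$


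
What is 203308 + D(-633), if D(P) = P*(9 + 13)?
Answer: 189382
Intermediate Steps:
D(P) = 22*P (D(P) = P*22 = 22*P)
203308 + D(-633) = 203308 + 22*(-633) = 203308 - 13926 = 189382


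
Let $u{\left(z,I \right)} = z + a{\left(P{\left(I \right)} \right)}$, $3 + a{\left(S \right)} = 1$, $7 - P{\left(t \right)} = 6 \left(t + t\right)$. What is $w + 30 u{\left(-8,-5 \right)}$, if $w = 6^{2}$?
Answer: $-264$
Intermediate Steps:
$P{\left(t \right)} = 7 - 12 t$ ($P{\left(t \right)} = 7 - 6 \left(t + t\right) = 7 - 6 \cdot 2 t = 7 - 12 t$)
$a{\left(S \right)} = -2$ ($a{\left(S \right)} = -3 + 1 = -2$)
$w = 36$
$u{\left(z,I \right)} = -2 + z$ ($u{\left(z,I \right)} = z - 2 = -2 + z$)
$w + 30 u{\left(-8,-5 \right)} = 36 + 30 \left(-2 - 8\right) = 36 + 30 \left(-10\right) = 36 - 300 = -264$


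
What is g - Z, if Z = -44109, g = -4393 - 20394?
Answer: 19322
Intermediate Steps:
g = -24787
g - Z = -24787 - 1*(-44109) = -24787 + 44109 = 19322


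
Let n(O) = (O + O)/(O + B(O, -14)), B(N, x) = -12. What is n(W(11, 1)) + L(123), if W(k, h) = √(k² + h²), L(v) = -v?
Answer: -1475/11 - 12*√122/11 ≈ -146.14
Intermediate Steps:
W(k, h) = √(h² + k²)
n(O) = 2*O/(-12 + O) (n(O) = (O + O)/(O - 12) = (2*O)/(-12 + O) = 2*O/(-12 + O))
n(W(11, 1)) + L(123) = 2*√(1² + 11²)/(-12 + √(1² + 11²)) - 1*123 = 2*√(1 + 121)/(-12 + √(1 + 121)) - 123 = 2*√122/(-12 + √122) - 123 = -123 + 2*√122/(-12 + √122)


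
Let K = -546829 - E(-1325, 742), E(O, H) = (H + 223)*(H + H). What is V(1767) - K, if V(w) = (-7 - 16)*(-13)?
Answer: 1979188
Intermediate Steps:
V(w) = 299 (V(w) = -23*(-13) = 299)
E(O, H) = 2*H*(223 + H) (E(O, H) = (223 + H)*(2*H) = 2*H*(223 + H))
K = -1978889 (K = -546829 - 2*742*(223 + 742) = -546829 - 2*742*965 = -546829 - 1*1432060 = -546829 - 1432060 = -1978889)
V(1767) - K = 299 - 1*(-1978889) = 299 + 1978889 = 1979188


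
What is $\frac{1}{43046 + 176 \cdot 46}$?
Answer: $\frac{1}{51142} \approx 1.9553 \cdot 10^{-5}$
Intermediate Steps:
$\frac{1}{43046 + 176 \cdot 46} = \frac{1}{43046 + 8096} = \frac{1}{51142}$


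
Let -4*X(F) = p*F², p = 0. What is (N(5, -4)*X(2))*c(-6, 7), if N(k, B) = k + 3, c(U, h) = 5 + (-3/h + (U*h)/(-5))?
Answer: 0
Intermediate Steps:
c(U, h) = 5 - 3/h - U*h/5 (c(U, h) = 5 + (-3/h + (U*h)*(-⅕)) = 5 + (-3/h - U*h/5) = 5 - 3/h - U*h/5)
N(k, B) = 3 + k
X(F) = 0 (X(F) = -0*F² = -¼*0 = 0)
(N(5, -4)*X(2))*c(-6, 7) = ((3 + 5)*0)*(5 - 3/7 - ⅕*(-6)*7) = (8*0)*(5 - 3*⅐ + 42/5) = 0*(5 - 3/7 + 42/5) = 0*(454/35) = 0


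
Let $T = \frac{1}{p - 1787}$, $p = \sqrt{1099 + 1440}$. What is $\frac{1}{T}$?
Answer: $-1787 + \sqrt{2539} \approx -1736.6$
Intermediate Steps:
$p = \sqrt{2539} \approx 50.388$
$T = \frac{1}{-1787 + \sqrt{2539}}$ ($T = \frac{1}{\sqrt{2539} - 1787} = \frac{1}{-1787 + \sqrt{2539}} \approx -0.00057583$)
$\frac{1}{T} = \frac{1}{- \frac{1787}{3190830} - \frac{\sqrt{2539}}{3190830}}$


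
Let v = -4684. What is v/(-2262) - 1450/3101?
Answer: 5622592/3507231 ≈ 1.6031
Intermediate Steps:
v/(-2262) - 1450/3101 = -4684/(-2262) - 1450/3101 = -4684*(-1/2262) - 1450*1/3101 = 2342/1131 - 1450/3101 = 5622592/3507231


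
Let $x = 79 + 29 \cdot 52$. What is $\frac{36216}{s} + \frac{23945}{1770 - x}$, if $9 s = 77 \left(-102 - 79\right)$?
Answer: $\frac{274073713}{2550471} \approx 107.46$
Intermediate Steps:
$s = - \frac{13937}{9}$ ($s = \frac{77 \left(-102 - 79\right)}{9} = \frac{77 \left(-181\right)}{9} = \frac{1}{9} \left(-13937\right) = - \frac{13937}{9} \approx -1548.6$)
$x = 1587$ ($x = 79 + 1508 = 1587$)
$\frac{36216}{s} + \frac{23945}{1770 - x} = \frac{36216}{- \frac{13937}{9}} + \frac{23945}{1770 - 1587} = 36216 \left(- \frac{9}{13937}\right) + \frac{23945}{1770 - 1587} = - \frac{325944}{13937} + \frac{23945}{183} = \frac{274073713}{2550471}$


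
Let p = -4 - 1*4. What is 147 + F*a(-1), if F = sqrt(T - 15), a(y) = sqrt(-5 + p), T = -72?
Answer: 147 - sqrt(1131) ≈ 113.37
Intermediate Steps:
p = -8 (p = -4 - 4 = -8)
a(y) = I*sqrt(13) (a(y) = sqrt(-5 - 8) = sqrt(-13) = I*sqrt(13))
F = I*sqrt(87) (F = sqrt(-72 - 15) = sqrt(-87) = I*sqrt(87) ≈ 9.3274*I)
147 + F*a(-1) = 147 + (I*sqrt(87))*(I*sqrt(13)) = 147 - sqrt(1131)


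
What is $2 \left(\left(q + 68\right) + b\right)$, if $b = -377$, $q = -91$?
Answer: $-800$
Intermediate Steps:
$2 \left(\left(q + 68\right) + b\right) = 2 \left(\left(-91 + 68\right) - 377\right) = 2 \left(-23 - 377\right) = 2 \left(-400\right) = -800$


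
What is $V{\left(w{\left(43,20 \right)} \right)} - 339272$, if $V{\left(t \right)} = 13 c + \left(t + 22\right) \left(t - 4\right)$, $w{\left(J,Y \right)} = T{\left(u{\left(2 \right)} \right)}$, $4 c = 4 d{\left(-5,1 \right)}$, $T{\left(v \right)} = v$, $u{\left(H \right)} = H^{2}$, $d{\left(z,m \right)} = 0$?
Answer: $-339272$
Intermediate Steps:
$c = 0$ ($c = \frac{4 \cdot 0}{4} = \frac{1}{4} \cdot 0 = 0$)
$w{\left(J,Y \right)} = 4$ ($w{\left(J,Y \right)} = 2^{2} = 4$)
$V{\left(t \right)} = \left(-4 + t\right) \left(22 + t\right)$ ($V{\left(t \right)} = 13 \cdot 0 + \left(t + 22\right) \left(t - 4\right) = 0 + \left(22 + t\right) \left(-4 + t\right) = 0 + \left(-4 + t\right) \left(22 + t\right) = \left(-4 + t\right) \left(22 + t\right)$)
$V{\left(w{\left(43,20 \right)} \right)} - 339272 = \left(-88 + 4^{2} + 18 \cdot 4\right) - 339272 = \left(-88 + 16 + 72\right) - 339272 = 0 - 339272 = -339272$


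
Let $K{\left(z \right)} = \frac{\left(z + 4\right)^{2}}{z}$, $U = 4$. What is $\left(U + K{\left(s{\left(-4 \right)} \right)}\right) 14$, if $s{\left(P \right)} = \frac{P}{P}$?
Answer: $406$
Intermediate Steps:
$s{\left(P \right)} = 1$
$K{\left(z \right)} = \frac{\left(4 + z\right)^{2}}{z}$
$\left(U + K{\left(s{\left(-4 \right)} \right)}\right) 14 = \left(4 + \frac{\left(4 + 1\right)^{2}}{1}\right) 14 = \left(4 + 1 \cdot 5^{2}\right) 14 = \left(4 + 1 \cdot 25\right) 14 = \left(4 + 25\right) 14 = 29 \cdot 14 = 406$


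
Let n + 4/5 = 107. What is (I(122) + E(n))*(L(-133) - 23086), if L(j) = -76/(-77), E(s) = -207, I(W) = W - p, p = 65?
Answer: 266631900/77 ≈ 3.4628e+6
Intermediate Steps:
I(W) = -65 + W (I(W) = W - 1*65 = W - 65 = -65 + W)
n = 531/5 (n = -⅘ + 107 = 531/5 ≈ 106.20)
L(j) = 76/77 (L(j) = -76*(-1/77) = 76/77)
(I(122) + E(n))*(L(-133) - 23086) = ((-65 + 122) - 207)*(76/77 - 23086) = (57 - 207)*(-1777546/77) = -150*(-1777546/77) = 266631900/77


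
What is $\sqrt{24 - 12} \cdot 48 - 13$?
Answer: $-13 + 96 \sqrt{3} \approx 153.28$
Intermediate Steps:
$\sqrt{24 - 12} \cdot 48 - 13 = \sqrt{12} \cdot 48 - 13 = 2 \sqrt{3} \cdot 48 - 13 = 96 \sqrt{3} - 13 = -13 + 96 \sqrt{3}$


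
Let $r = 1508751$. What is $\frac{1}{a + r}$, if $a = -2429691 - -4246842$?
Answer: $\frac{1}{3325902} \approx 3.0067 \cdot 10^{-7}$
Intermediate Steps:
$a = 1817151$ ($a = -2429691 + 4246842 = 1817151$)
$\frac{1}{a + r} = \frac{1}{1817151 + 1508751} = \frac{1}{3325902}$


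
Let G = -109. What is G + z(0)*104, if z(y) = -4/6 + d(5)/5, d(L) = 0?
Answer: -535/3 ≈ -178.33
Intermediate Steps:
z(y) = -⅔ (z(y) = -4/6 + 0/5 = -4*⅙ + 0*(⅕) = -⅔ + 0 = -⅔)
G + z(0)*104 = -109 - ⅔*104 = -109 - 208/3 = -535/3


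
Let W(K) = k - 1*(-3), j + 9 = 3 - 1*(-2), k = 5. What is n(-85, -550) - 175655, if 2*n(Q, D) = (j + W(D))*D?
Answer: -176755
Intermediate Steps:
j = -4 (j = -9 + (3 - 1*(-2)) = -9 + (3 + 2) = -9 + 5 = -4)
W(K) = 8 (W(K) = 5 - 1*(-3) = 5 + 3 = 8)
n(Q, D) = 2*D (n(Q, D) = ((-4 + 8)*D)/2 = (4*D)/2 = 2*D)
n(-85, -550) - 175655 = 2*(-550) - 175655 = -1100 - 175655 = -176755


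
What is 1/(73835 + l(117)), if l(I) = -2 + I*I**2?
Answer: 1/1675446 ≈ 5.9686e-7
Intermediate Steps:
l(I) = -2 + I**3
1/(73835 + l(117)) = 1/(73835 + (-2 + 117**3)) = 1/(73835 + (-2 + 1601613)) = 1/(73835 + 1601611) = 1/1675446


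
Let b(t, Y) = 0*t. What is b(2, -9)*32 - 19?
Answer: -19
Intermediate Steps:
b(t, Y) = 0
b(2, -9)*32 - 19 = 0*32 - 19 = 0 - 19 = -19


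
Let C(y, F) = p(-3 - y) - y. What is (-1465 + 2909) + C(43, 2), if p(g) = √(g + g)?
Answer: 1401 + 2*I*√23 ≈ 1401.0 + 9.5917*I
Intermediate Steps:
p(g) = √2*√g (p(g) = √(2*g) = √2*√g)
C(y, F) = -y + √2*√(-3 - y) (C(y, F) = √2*√(-3 - y) - y = -y + √2*√(-3 - y))
(-1465 + 2909) + C(43, 2) = (-1465 + 2909) + (√(-6 - 2*43) - 1*43) = 1444 + (√(-6 - 86) - 43) = 1444 + (√(-92) - 43) = 1444 + (2*I*√23 - 43) = 1444 + (-43 + 2*I*√23) = 1401 + 2*I*√23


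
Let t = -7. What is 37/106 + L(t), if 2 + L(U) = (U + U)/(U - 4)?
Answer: -441/1166 ≈ -0.37822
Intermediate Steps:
L(U) = -2 + 2*U/(-4 + U) (L(U) = -2 + (U + U)/(U - 4) = -2 + (2*U)/(-4 + U) = -2 + 2*U/(-4 + U))
37/106 + L(t) = 37/106 + 8/(-4 - 7) = (1/106)*37 + 8/(-11) = 37/106 + 8*(-1/11) = 37/106 - 8/11 = -441/1166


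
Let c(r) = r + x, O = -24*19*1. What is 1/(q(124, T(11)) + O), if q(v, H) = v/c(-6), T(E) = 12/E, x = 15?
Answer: -9/3980 ≈ -0.0022613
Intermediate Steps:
O = -456 (O = -456*1 = -456)
c(r) = 15 + r (c(r) = r + 15 = 15 + r)
q(v, H) = v/9 (q(v, H) = v/(15 - 6) = v/9)
1/(q(124, T(11)) + O) = 1/((⅑)*124 - 456) = 1/(124/9 - 456) = 1/(-3980/9) = -9/3980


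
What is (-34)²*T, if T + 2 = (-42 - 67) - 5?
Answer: -134096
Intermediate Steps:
T = -116 (T = -2 + ((-42 - 67) - 5) = -2 + (-109 - 5) = -2 - 114 = -116)
(-34)²*T = (-34)²*(-116) = 1156*(-116) = -134096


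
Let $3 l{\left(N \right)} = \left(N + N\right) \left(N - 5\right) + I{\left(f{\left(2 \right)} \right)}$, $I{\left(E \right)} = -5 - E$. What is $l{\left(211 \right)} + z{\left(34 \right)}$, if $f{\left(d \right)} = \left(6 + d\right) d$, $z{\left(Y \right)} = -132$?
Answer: $\frac{86515}{3} \approx 28838.0$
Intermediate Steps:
$f{\left(d \right)} = d \left(6 + d\right)$
$l{\left(N \right)} = -7 + \frac{2 N \left(-5 + N\right)}{3}$ ($l{\left(N \right)} = \frac{\left(N + N\right) \left(N - 5\right) - \left(5 + 2 \left(6 + 2\right)\right)}{3} = \frac{2 N \left(-5 + N\right) - \left(5 + 2 \cdot 8\right)}{3} = \frac{2 N \left(-5 + N\right) - 21}{3} = \frac{-21 + 2 N \left(-5 + N\right)}{3} = -7 + \frac{2 N \left(-5 + N\right)}{3}$)
$l{\left(211 \right)} + z{\left(34 \right)} = \left(-7 - \frac{2110}{3} + \frac{2 \cdot 211^{2}}{3}\right) - 132 = \left(-7 - \frac{2110}{3} + \frac{2}{3} \cdot 44521\right) - 132 = \left(-7 - \frac{2110}{3} + \frac{89042}{3}\right) - 132 = \frac{86911}{3} - 132 = \frac{86515}{3}$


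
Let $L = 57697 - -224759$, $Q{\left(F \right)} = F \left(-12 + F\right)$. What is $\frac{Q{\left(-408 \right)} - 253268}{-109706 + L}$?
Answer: $- \frac{40954}{86375} \approx -0.47414$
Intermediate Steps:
$L = 282456$ ($L = 57697 + 224759 = 282456$)
$\frac{Q{\left(-408 \right)} - 253268}{-109706 + L} = \frac{- 408 \left(-12 - 408\right) - 253268}{-109706 + 282456} = \frac{\left(-408\right) \left(-420\right) - 253268}{172750} = \left(171360 - 253268\right) \frac{1}{172750} = \left(-81908\right) \frac{1}{172750} = - \frac{40954}{86375}$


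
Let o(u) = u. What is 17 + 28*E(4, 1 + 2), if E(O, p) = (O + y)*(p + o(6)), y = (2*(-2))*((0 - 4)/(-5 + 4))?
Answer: -3007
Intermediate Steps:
y = -16 (y = -(-16)/(-1) = -(-16)*(-1) = -4*4 = -16)
E(O, p) = (-16 + O)*(6 + p) (E(O, p) = (O - 16)*(p + 6) = (-16 + O)*(6 + p))
17 + 28*E(4, 1 + 2) = 17 + 28*(-96 - 16*(1 + 2) + 6*4 + 4*(1 + 2)) = 17 + 28*(-96 - 16*3 + 24 + 4*3) = 17 + 28*(-96 - 48 + 24 + 12) = 17 + 28*(-108) = 17 - 3024 = -3007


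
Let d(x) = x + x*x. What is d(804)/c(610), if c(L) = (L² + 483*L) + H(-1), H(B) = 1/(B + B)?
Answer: 1294440/1333459 ≈ 0.97074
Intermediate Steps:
H(B) = 1/(2*B)
d(x) = x + x²
c(L) = -½ + L² + 483*L (c(L) = (L² + 483*L) + (½)/(-1) = (L² + 483*L) + (½)*(-1) = (L² + 483*L) - ½ = -½ + L² + 483*L)
d(804)/c(610) = (804*(1 + 804))/(-½ + 610² + 483*610) = (804*805)/(-½ + 372100 + 294630) = 647220/(1333459/2) = 647220*(2/1333459) = 1294440/1333459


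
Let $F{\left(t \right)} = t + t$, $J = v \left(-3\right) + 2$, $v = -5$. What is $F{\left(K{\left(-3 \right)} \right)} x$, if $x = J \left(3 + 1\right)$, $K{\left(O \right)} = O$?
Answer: $-408$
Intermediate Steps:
$J = 17$ ($J = \left(-5\right) \left(-3\right) + 2 = 15 + 2 = 17$)
$F{\left(t \right)} = 2 t$
$x = 68$ ($x = 17 \left(3 + 1\right) = 17 \cdot 4 = 68$)
$F{\left(K{\left(-3 \right)} \right)} x = 2 \left(-3\right) 68 = \left(-6\right) 68 = -408$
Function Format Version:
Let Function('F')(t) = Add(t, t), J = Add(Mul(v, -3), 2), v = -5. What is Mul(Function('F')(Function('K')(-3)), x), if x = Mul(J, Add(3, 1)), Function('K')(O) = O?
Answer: -408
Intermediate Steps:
J = 17 (J = Add(Mul(-5, -3), 2) = Add(15, 2) = 17)
Function('F')(t) = Mul(2, t)
x = 68 (x = Mul(17, Add(3, 1)) = Mul(17, 4) = 68)
Mul(Function('F')(Function('K')(-3)), x) = Mul(Mul(2, -3), 68) = Mul(-6, 68) = -408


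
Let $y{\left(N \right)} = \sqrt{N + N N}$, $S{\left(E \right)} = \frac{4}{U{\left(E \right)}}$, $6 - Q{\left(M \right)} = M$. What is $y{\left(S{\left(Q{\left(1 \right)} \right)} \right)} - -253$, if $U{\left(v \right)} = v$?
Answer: $\frac{1271}{5} \approx 254.2$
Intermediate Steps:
$Q{\left(M \right)} = 6 - M$
$S{\left(E \right)} = \frac{4}{E}$
$y{\left(N \right)} = \sqrt{N + N^{2}}$
$y{\left(S{\left(Q{\left(1 \right)} \right)} \right)} - -253 = \sqrt{\frac{4}{6 - 1} \left(1 + \frac{4}{6 - 1}\right)} - -253 = \sqrt{\frac{4}{6 - 1} \left(1 + \frac{4}{6 - 1}\right)} + 253 = \sqrt{\frac{4}{5} \left(1 + \frac{4}{5}\right)} + 253 = \sqrt{4 \cdot \frac{1}{5} \left(1 + 4 \cdot \frac{1}{5}\right)} + 253 = \sqrt{\frac{4 \left(1 + \frac{4}{5}\right)}{5}} + 253 = \sqrt{\frac{4}{5} \cdot \frac{9}{5}} + 253 = \sqrt{\frac{36}{25}} + 253 = \frac{6}{5} + 253 = \frac{1271}{5}$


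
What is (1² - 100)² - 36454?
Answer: -26653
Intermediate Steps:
(1² - 100)² - 36454 = (1 - 100)² - 36454 = (-99)² - 36454 = 9801 - 36454 = -26653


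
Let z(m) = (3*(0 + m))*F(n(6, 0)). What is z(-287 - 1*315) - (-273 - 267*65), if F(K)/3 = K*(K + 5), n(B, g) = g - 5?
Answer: 17628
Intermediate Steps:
n(B, g) = -5 + g
F(K) = 3*K*(5 + K) (F(K) = 3*(K*(K + 5)) = 3*(K*(5 + K)) = 3*K*(5 + K))
z(m) = 0 (z(m) = (3*(0 + m))*(3*(-5 + 0)*(5 + (-5 + 0))) = (3*m)*(3*(-5)*(5 - 5)) = (3*m)*(3*(-5)*0) = (3*m)*0 = 0)
z(-287 - 1*315) - (-273 - 267*65) = 0 - (-273 - 267*65) = 0 - (-273 - 17355) = 0 - 1*(-17628) = 0 + 17628 = 17628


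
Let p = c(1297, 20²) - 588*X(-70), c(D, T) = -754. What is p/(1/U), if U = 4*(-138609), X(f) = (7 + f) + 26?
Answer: -11644264872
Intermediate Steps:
X(f) = 33 + f
U = -554436
p = 21002 (p = -754 - 588*(33 - 70) = -754 - 588*(-37) = -754 + 21756 = 21002)
p/(1/U) = 21002/(1/(-554436)) = 21002/(-1/554436) = 21002*(-554436) = -11644264872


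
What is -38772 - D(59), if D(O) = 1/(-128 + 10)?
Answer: -4575095/118 ≈ -38772.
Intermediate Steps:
D(O) = -1/118 (D(O) = 1/(-118) = -1/118)
-38772 - D(59) = -38772 - 1*(-1/118) = -38772 + 1/118 = -4575095/118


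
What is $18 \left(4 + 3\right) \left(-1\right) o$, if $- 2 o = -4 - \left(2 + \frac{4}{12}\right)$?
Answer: $-399$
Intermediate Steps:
$o = \frac{19}{6}$ ($o = - \frac{-4 - \left(2 + \frac{4}{12}\right)}{2} = - \frac{-4 - \frac{7}{3}}{2} = \left(- \frac{1}{2}\right) \left(- \frac{19}{3}\right) = \frac{19}{6} \approx 3.1667$)
$18 \left(4 + 3\right) \left(-1\right) o = 18 \left(4 + 3\right) \left(-1\right) \frac{19}{6} = 18 \cdot 7 \left(-1\right) \frac{19}{6} = 18 \left(-7\right) \frac{19}{6} = \left(-126\right) \frac{19}{6} = -399$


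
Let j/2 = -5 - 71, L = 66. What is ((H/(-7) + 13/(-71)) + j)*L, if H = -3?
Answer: -4977852/497 ≈ -10016.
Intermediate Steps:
j = -152 (j = 2*(-5 - 71) = 2*(-76) = -152)
((H/(-7) + 13/(-71)) + j)*L = ((-3/(-7) + 13/(-71)) - 152)*66 = ((-3*(-1/7) + 13*(-1/71)) - 152)*66 = ((3/7 - 13/71) - 152)*66 = (122/497 - 152)*66 = -75422/497*66 = -4977852/497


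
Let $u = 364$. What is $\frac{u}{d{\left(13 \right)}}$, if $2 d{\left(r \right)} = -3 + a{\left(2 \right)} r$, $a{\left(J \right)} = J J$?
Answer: $\frac{104}{7} \approx 14.857$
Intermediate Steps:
$a{\left(J \right)} = J^{2}$
$d{\left(r \right)} = - \frac{3}{2} + 2 r$ ($d{\left(r \right)} = \frac{-3 + 2^{2} r}{2} = \frac{-3 + 4 r}{2} = - \frac{3}{2} + 2 r$)
$\frac{u}{d{\left(13 \right)}} = \frac{364}{- \frac{3}{2} + 2 \cdot 13} = \frac{364}{- \frac{3}{2} + 26} = \frac{364}{\frac{49}{2}} = 364 \cdot \frac{2}{49} = \frac{104}{7}$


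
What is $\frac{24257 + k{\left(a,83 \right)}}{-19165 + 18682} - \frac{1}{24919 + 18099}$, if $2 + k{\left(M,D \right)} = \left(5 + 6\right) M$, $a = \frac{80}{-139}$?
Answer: $- \frac{144995032307}{2888099466} \approx -50.204$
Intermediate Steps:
$a = - \frac{80}{139}$ ($a = 80 \left(- \frac{1}{139}\right) = - \frac{80}{139} \approx -0.57554$)
$k{\left(M,D \right)} = -2 + 11 M$ ($k{\left(M,D \right)} = -2 + \left(5 + 6\right) M = -2 + 11 M$)
$\frac{24257 + k{\left(a,83 \right)}}{-19165 + 18682} - \frac{1}{24919 + 18099} = \frac{24257 + \left(-2 + 11 \left(- \frac{80}{139}\right)\right)}{-19165 + 18682} - \frac{1}{24919 + 18099} = \frac{24257 - \frac{1158}{139}}{-483} - \frac{1}{43018} = \left(24257 - \frac{1158}{139}\right) \left(- \frac{1}{483}\right) - \frac{1}{43018} = \frac{3370565}{139} \left(- \frac{1}{483}\right) - \frac{1}{43018} = - \frac{3370565}{67137} - \frac{1}{43018} = - \frac{144995032307}{2888099466}$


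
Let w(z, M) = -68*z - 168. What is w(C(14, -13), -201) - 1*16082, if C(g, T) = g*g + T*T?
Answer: -41070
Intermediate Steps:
C(g, T) = T² + g² (C(g, T) = g² + T² = T² + g²)
w(z, M) = -168 - 68*z
w(C(14, -13), -201) - 1*16082 = (-168 - 68*((-13)² + 14²)) - 1*16082 = (-168 - 68*(169 + 196)) - 16082 = (-168 - 68*365) - 16082 = (-168 - 24820) - 16082 = -24988 - 16082 = -41070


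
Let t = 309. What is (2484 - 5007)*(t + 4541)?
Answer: -12236550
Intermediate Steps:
(2484 - 5007)*(t + 4541) = (2484 - 5007)*(309 + 4541) = -2523*4850 = -12236550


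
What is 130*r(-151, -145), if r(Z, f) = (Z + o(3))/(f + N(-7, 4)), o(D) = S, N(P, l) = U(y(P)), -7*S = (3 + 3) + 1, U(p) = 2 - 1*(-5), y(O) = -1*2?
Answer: 9880/69 ≈ 143.19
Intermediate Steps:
y(O) = -2
U(p) = 7 (U(p) = 2 + 5 = 7)
S = -1 (S = -((3 + 3) + 1)/7 = -(6 + 1)/7 = -1/7*7 = -1)
N(P, l) = 7
o(D) = -1
r(Z, f) = (-1 + Z)/(7 + f) (r(Z, f) = (Z - 1)/(f + 7) = (-1 + Z)/(7 + f))
130*r(-151, -145) = 130*((-1 - 151)/(7 - 145)) = 130*(-152/(-138)) = 130*(-1/138*(-152)) = 130*(76/69) = 9880/69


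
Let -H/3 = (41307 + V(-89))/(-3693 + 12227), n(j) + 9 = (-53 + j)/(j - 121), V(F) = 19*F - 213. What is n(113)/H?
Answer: 46937/39403 ≈ 1.1912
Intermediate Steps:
V(F) = -213 + 19*F
n(j) = -9 + (-53 + j)/(-121 + j) (n(j) = -9 + (-53 + j)/(j - 121) = -9 + (-53 + j)/(-121 + j))
H = -118209/8534 (H = -3*(41307 + (-213 + 19*(-89)))/(-3693 + 12227) = -3*(41307 + (-213 - 1691))/8534 = -3*(41307 - 1904)/8534 = -118209/8534 ≈ -13.852)
n(113)/H = (4*(259 - 2*113)/(-121 + 113))/(-118209/8534) = (4*(259 - 226)/(-8))*(-8534/118209) = (4*(-1/8)*33)*(-8534/118209) = -33/2*(-8534/118209) = 46937/39403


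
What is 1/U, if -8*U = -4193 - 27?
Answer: 2/1055 ≈ 0.0018957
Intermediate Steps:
U = 1055/2 (U = -(-4193 - 27)/8 = -⅛*(-4220) = 1055/2 ≈ 527.50)
1/U = 1/(1055/2) = 2/1055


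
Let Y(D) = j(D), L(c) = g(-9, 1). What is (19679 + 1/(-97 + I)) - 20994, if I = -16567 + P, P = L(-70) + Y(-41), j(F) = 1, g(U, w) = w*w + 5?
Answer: -21903956/16657 ≈ -1315.0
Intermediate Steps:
g(U, w) = 5 + w² (g(U, w) = w² + 5 = 5 + w²)
L(c) = 6 (L(c) = 5 + 1² = 5 + 1 = 6)
Y(D) = 1
P = 7 (P = 6 + 1 = 7)
I = -16560 (I = -16567 + 7 = -16560)
(19679 + 1/(-97 + I)) - 20994 = (19679 + 1/(-97 - 16560)) - 20994 = (19679 + 1/(-16657)) - 20994 = (19679 - 1/16657) - 20994 = 327793102/16657 - 20994 = -21903956/16657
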